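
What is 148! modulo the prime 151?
(150)! = (148)! × (149) × (150) ≡ -1 (mod 151). So (148)! ≡ -1 × [(150)(149)]^(-1) ≡ 75 (mod 151)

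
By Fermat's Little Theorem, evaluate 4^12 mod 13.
By Fermat's Little Theorem, 4^{12} ≡ 1 (mod 13) since 13 is prime and gcd(4, 13) = 1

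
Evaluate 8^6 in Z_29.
By repeated squaring mod 29: 8^{1}≡8, 8^{2}≡6, 8^{4}≡7. Then 8^{6} = 8^{4+2} ≡ 7 × 6 ≡ 13 mod 29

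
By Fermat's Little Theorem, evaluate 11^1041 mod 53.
By Fermat: 11^{52} ≡ 1 mod 53. 1041 ≡ 1 mod 52. So 11^{1041} ≡ 11^{1} ≡ 11 mod 53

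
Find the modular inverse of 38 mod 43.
Since 43 is prime, by Fermat 38^(-1) ≡ 38^{41} ≡ 17 mod 43. Verify: 38 × 17 = 646 ≡ 1 mod 43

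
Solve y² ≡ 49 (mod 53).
The square roots of 49 mod 53 are 46 and 7. Verify: 46² = 2116 ≡ 49 (mod 53)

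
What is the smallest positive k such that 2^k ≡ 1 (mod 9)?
Powers of 2 mod 9: 2^1≡2, 2^2≡4, 2^3≡8, 2^4≡7, 2^5≡5, 2^6≡1. ord_9(2) = 6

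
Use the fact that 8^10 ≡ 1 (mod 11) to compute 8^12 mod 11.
By Fermat: 8^{10} ≡ 1 (mod 11). So 8^{12} = 8^{10} · 8^{2} ≡ 8^{2} ≡ 9 (mod 11)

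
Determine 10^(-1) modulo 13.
Since 13 is prime, by Fermat 10^(-1) ≡ 10^{11} ≡ 4 (mod 13). Verify: 10 × 4 = 40 ≡ 1 (mod 13)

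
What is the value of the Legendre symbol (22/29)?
(22/29) = 22^{14} mod 29 = 1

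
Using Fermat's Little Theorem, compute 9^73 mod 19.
By Fermat: 9^{18} ≡ 1 mod 19. 73 = 4×18 + 1. So 9^{73} ≡ 9^{1} ≡ 9 mod 19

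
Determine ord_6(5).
Powers of 5 mod 6: 5^1≡5, 5^2≡1. ord_6(5) = 2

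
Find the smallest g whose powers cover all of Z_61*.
g = 2. For each prime q|60: 2^{30}≡60, 2^{20}≡47, 2^{12}≡9, none ≡ 1, so ord_61(2) = 60 and 2 is a primitive root.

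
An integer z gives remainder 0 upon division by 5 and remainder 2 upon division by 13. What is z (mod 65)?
M = 5 × 13 = 65. M₁ = 13, y₁ ≡ 2 (mod 5). M₂ = 5, y₂ ≡ 8 (mod 13). z = 0×13×2 + 2×5×8 ≡ 15 (mod 65)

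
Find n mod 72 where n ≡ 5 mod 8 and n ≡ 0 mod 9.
M = 8 × 9 = 72. M₁ = 9, y₁ ≡ 1 mod 8. M₂ = 8, y₂ ≡ 8 mod 9. n = 5×9×1 + 0×8×8 ≡ 45 mod 72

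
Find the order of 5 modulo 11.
Powers of 5 mod 11: 5^1≡5, 5^2≡3, 5^3≡4, 5^4≡9, 5^5≡1. So the order of 5 is 5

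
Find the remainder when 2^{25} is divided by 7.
By Fermat: 2^{6} ≡ 1 mod 7. 25 = 4×6 + 1. So 2^{25} ≡ 2^{1} ≡ 2 mod 7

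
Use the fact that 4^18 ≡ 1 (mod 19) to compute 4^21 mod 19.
By Fermat: 4^{18} ≡ 1 (mod 19). So 4^{21} = 4^{18} · 4^{3} ≡ 4^{3} ≡ 7 (mod 19)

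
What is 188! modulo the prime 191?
(190)! = (188)! × (189) × (190) ≡ -1 (mod 191). So (188)! ≡ -1 × [(190)(189)]^(-1) ≡ 95 (mod 191)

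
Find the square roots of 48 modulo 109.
The square roots of 48 mod 109 are 22 and 87. Verify: 22² = 484 ≡ 48 (mod 109)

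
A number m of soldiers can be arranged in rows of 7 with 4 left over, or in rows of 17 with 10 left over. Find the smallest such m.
M = 7 × 17 = 119. M₁ = 17, y₁ ≡ 5 (mod 7). M₂ = 7, y₂ ≡ 5 (mod 17). m = 4×17×5 + 10×7×5 ≡ 95 (mod 119)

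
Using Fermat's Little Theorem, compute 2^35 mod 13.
By Fermat: 2^{12} ≡ 1 mod 13. 35 = 2×12 + 11. So 2^{35} ≡ 2^{11} ≡ 7 mod 13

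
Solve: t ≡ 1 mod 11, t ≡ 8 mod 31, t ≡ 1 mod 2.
M = 11 × 31 × 2 = 682. M₁ = 62, y₁ ≡ 8 mod 11. M₂ = 22, y₂ ≡ 24 mod 31. M₃ = 341, y₃ ≡ 1 mod 2. t = 1×62×8 + 8×22×24 + 1×341×1 ≡ 287 mod 682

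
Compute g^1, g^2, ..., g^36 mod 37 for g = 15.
15^1, 15^2, ..., 15^{36} mod 37: [15, 3, 8, 9, 24, 27, 35, 7, 31, 21, 19, 26, 20, 4, 23, 12, 32, 36, 22, 34, 29, 28, 13, 10, 2, 30, 6, 16, 18, 11, 17, 33, 14, 25, 5, 1]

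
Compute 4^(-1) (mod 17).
Since 17 is prime, by Fermat 4^(-1) ≡ 4^{15} ≡ 13 (mod 17). Verify: 4 × 13 = 52 ≡ 1 (mod 17)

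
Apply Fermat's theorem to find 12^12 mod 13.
By Fermat's Little Theorem, 12^{12} ≡ 1 mod 13 since 13 is prime and gcd(12, 13) = 1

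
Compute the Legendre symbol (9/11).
(9/11) = 9^{5} mod 11 = 1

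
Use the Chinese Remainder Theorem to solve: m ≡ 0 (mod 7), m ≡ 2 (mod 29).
M = 7 × 29 = 203. M₁ = 29, y₁ ≡ 1 (mod 7). M₂ = 7, y₂ ≡ 25 (mod 29). m = 0×29×1 + 2×7×25 ≡ 147 (mod 203)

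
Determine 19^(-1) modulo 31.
Since 31 is prime, by Fermat 19^(-1) ≡ 19^{29} ≡ 18 mod 31. Verify: 19 × 18 = 342 ≡ 1 mod 31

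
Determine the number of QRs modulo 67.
The squaring map on Z_67* is 2-to-1, so there are (66)/2 = 33 QRs.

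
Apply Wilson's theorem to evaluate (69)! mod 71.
(70)! = (69)! × (70) ≡ -1 mod 71. So (69)! ≡ -1 × (70)^(-1) ≡ (-1)×(-1) = 1 mod 71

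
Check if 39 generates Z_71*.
39^{14} ≡ 1 mod 71 and 14 < 70, so ord_71(39) = 14 ≠ 70 and 39 is not a primitive root.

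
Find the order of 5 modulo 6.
Powers of 5 mod 6: 5^1≡5, 5^2≡1. Order = 2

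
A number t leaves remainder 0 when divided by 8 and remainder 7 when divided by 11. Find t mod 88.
M = 8 × 11 = 88. M₁ = 11, y₁ ≡ 3 mod 8. M₂ = 8, y₂ ≡ 7 mod 11. t = 0×11×3 + 7×8×7 ≡ 40 mod 88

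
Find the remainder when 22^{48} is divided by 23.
By Fermat: 22^{22} ≡ 1 mod 23. 48 = 2×22 + 4. So 22^{48} ≡ 22^{4} ≡ 1 mod 23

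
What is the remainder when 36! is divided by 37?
By Wilson's theorem, (36)! ≡ -1 ≡ 36 mod 37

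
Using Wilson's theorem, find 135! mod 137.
(136)! = (135)! × (136) ≡ -1 mod 137. So (135)! ≡ -1 × (136)^(-1) ≡ (-1)×(-1) = 1 mod 137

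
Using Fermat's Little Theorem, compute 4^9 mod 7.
By Fermat: 4^{6} ≡ 1 mod 7. So 4^{9} = 4^{6} · 4^{3} ≡ 4^{3} ≡ 1 mod 7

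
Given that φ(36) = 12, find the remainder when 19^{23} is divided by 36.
By Euler: 19^{12} ≡ 1 mod 36 since gcd(19, 36) = 1. 23 = 1×12 + 11. So 19^{23} ≡ 19^{11} ≡ 19 mod 36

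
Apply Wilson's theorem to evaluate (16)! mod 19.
(18)! = (16)! × (17) × (18) ≡ -1 mod 19. So (16)! ≡ -1 × [(18)(17)]^(-1) ≡ 9 mod 19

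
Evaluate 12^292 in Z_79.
Using Fermat: 12^{78} ≡ 1 (mod 79). 292 ≡ 58 (mod 78). So 12^{292} ≡ 12^{58} ≡ 21 (mod 79)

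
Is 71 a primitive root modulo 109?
71^{18} ≡ 1 mod 109 and 18 < 108, so ord_109(71) = 18 ≠ 108 and 71 is not a primitive root.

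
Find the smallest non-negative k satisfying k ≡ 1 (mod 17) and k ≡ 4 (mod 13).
M = 17 × 13 = 221. M₁ = 13, y₁ ≡ 4 (mod 17). M₂ = 17, y₂ ≡ 10 (mod 13). k = 1×13×4 + 4×17×10 ≡ 69 (mod 221)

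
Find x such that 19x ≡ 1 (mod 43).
Since 43 is prime, by Fermat 19^(-1) ≡ 19^{41} ≡ 34 (mod 43). Verify: 19 × 34 = 646 ≡ 1 (mod 43)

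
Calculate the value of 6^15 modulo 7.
Using Fermat: 6^{6} ≡ 1 (mod 7). 15 ≡ 3 (mod 6). So 6^{15} ≡ 6^{3} ≡ 6 (mod 7)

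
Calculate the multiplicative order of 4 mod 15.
Powers of 4 mod 15: 4^1≡4, 4^2≡1. ord_15(4) = 2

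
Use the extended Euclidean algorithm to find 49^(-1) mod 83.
Extended GCD: 49(-22) + 83(13) = 1. So 49^(-1) ≡ -22 ≡ 61 mod 83. Verify: 49 × 61 = 2989 ≡ 1 mod 83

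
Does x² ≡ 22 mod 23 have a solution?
By Euler's criterion: 22^{11} ≡ 22 mod 23. Since this equals -1 (≡ 22), 22 is not a QR.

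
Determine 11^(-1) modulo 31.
Since 31 is prime, by Fermat 11^(-1) ≡ 11^{29} ≡ 17 (mod 31). Verify: 11 × 17 = 187 ≡ 1 (mod 31)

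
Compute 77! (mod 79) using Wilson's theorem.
(78)! = (77)! × (78) ≡ -1 (mod 79). So (77)! ≡ -1 × (78)^(-1) ≡ (-1)×(-1) = 1 (mod 79)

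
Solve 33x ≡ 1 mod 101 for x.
Since 101 is prime, by Fermat 33^(-1) ≡ 33^{99} ≡ 49 mod 101. Verify: 33 × 49 = 1617 ≡ 1 mod 101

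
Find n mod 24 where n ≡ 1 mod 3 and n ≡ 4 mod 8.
M = 3 × 8 = 24. M₁ = 8, y₁ ≡ 2 mod 3. M₂ = 3, y₂ ≡ 3 mod 8. n = 1×8×2 + 4×3×3 ≡ 4 mod 24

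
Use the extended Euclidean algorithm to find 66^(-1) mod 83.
Extended GCD: 66(39) + 83(-31) = 1. So 66^(-1) ≡ 39 mod 83. Verify: 66 × 39 = 2574 ≡ 1 mod 83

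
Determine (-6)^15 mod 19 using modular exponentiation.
By repeated squaring (mod 19): (-6)^{1}≡13, (-6)^{2}≡17, (-6)^{4}≡4, (-6)^{8}≡16. Then (-6)^{15} = (-6)^{8+4+2+1} ≡ 16 × 4 × 17 × 13 ≡ 8 (mod 19)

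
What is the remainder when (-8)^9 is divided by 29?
By repeated squaring mod 29: (-8)^{1}≡21, (-8)^{2}≡6, (-8)^{4}≡7, (-8)^{8}≡20. Then (-8)^{9} = (-8)^{8+1} ≡ 20 × 21 ≡ 14 mod 29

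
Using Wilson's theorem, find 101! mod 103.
(102)! = (101)! × (102) ≡ -1 (mod 103). So (101)! ≡ -1 × (102)^(-1) ≡ (-1)×(-1) = 1 (mod 103)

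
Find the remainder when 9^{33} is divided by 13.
By Fermat: 9^{12} ≡ 1 mod 13. 33 = 2×12 + 9. So 9^{33} ≡ 9^{9} ≡ 1 mod 13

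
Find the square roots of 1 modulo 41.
The square roots of 1 mod 41 are 1 and 40. Verify: 1² = 1 ≡ 1 (mod 41)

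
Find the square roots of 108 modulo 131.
The square roots of 108 mod 131 are 34 and 97. Verify: 34² = 1156 ≡ 108 mod 131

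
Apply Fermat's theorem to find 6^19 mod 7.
By Fermat: 6^{6} ≡ 1 mod 7. 19 = 3×6 + 1. So 6^{19} ≡ 6^{1} ≡ 6 mod 7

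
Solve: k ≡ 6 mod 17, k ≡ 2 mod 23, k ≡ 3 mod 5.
M = 17 × 23 × 5 = 1955. M₁ = 115, y₁ ≡ 4 mod 17. M₂ = 85, y₂ ≡ 13 mod 23. M₃ = 391, y₃ ≡ 1 mod 5. k = 6×115×4 + 2×85×13 + 3×391×1 ≡ 278 mod 1955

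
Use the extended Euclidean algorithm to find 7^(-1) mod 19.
Extended GCD: 7(-8) + 19(3) = 1. So 7^(-1) ≡ -8 ≡ 11 (mod 19). Verify: 7 × 11 = 77 ≡ 1 (mod 19)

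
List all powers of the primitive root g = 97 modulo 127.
97^1, 97^2, ..., 97^{126} mod 127: [97, 11, 51, 121, 53, 61, 75, 36, 63, 15, 58, 38, 3, 37, 33, 26, 109, 32, 56, 98, 108, 62, 45, 47, 114, 9, 111, 99, 78, 73, 96, 41, 40, 70, 59, 8, 14, 88, 27, 79, 43, 107, 92, 34, 123, 120, 83, 50, 24, 42, 10, 81, 110, 2, 67, 22, 102, 115, 106, 122, 23, 72, 126, 30, 116, 76, 6, 74, 66, 52, 91, 64, 112, 69, 89, 124, 90, 94, 101, 18, 95, 71, 29, 19, 65, 82, 80, 13, 118, 16, 28, 49, 54, 31, 86, 87, 57, 68, 119, 113, 39, 100, 48, 84, 20, 35, 93, 4, 7, 44, 77, 103, 85, 117, 46, 17, 125, 60, 105, 25, 12, 21, 5, 104, 55, 1]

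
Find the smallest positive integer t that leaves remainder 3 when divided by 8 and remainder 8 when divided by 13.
M = 8 × 13 = 104. M₁ = 13, y₁ ≡ 5 (mod 8). M₂ = 8, y₂ ≡ 5 (mod 13). t = 3×13×5 + 8×8×5 ≡ 99 (mod 104)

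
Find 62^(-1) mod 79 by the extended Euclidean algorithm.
Extended GCD: 62(-14) + 79(11) = 1. So 62^(-1) ≡ -14 ≡ 65 mod 79. Verify: 62 × 65 = 4030 ≡ 1 mod 79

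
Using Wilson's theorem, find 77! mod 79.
(78)! = (77)! × (78) ≡ -1 mod 79. So (77)! ≡ -1 × (78)^(-1) ≡ (-1)×(-1) = 1 mod 79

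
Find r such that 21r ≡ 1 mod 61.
Since 61 is prime, by Fermat 21^(-1) ≡ 21^{59} ≡ 32 mod 61. Verify: 21 × 32 = 672 ≡ 1 mod 61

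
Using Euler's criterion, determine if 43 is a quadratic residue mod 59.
By Euler's criterion: 43^{29} ≡ 58 mod 59. Since this equals -1 (≡ 58), 43 is not a QR.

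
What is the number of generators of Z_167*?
There are φ(167-1) = φ(166) = 82 primitive roots modulo 167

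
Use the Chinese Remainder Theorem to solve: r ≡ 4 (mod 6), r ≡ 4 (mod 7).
M = 6 × 7 = 42. M₁ = 7, y₁ ≡ 1 (mod 6). M₂ = 6, y₂ ≡ 6 (mod 7). r = 4×7×1 + 4×6×6 ≡ 4 (mod 42)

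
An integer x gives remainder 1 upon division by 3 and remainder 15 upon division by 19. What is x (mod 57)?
M = 3 × 19 = 57. M₁ = 19, y₁ ≡ 1 (mod 3). M₂ = 3, y₂ ≡ 13 (mod 19). x = 1×19×1 + 15×3×13 ≡ 34 (mod 57)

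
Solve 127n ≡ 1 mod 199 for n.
Since 199 is prime, by Fermat 127^(-1) ≡ 127^{197} ≡ 152 mod 199. Verify: 127 × 152 = 19304 ≡ 1 mod 199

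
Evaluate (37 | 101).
(37/101) = 37^{50} mod 101 = 1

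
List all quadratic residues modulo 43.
Quadratic residues modulo 43: {1, 4, 6, 9, 10, 11, 13, 14, 15, 16, 17, 21, 23, 24, 25, 31, 35, 36, 38, 40, 41}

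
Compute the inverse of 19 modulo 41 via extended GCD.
Extended GCD: 19(13) + 41(-6) = 1. So 19^(-1) ≡ 13 (mod 41). Verify: 19 × 13 = 247 ≡ 1 (mod 41)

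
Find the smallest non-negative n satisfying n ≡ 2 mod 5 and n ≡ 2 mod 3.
M = 5 × 3 = 15. M₁ = 3, y₁ ≡ 2 mod 5. M₂ = 5, y₂ ≡ 2 mod 3. n = 2×3×2 + 2×5×2 ≡ 2 mod 15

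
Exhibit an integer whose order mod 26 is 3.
3 has order 3 mod 26 since 3^{3} ≡ 1 (mod 26) and no smaller power works.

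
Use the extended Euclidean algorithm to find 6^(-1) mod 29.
Extended GCD: 6(5) + 29(-1) = 1. So 6^(-1) ≡ 5 (mod 29). Verify: 6 × 5 = 30 ≡ 1 (mod 29)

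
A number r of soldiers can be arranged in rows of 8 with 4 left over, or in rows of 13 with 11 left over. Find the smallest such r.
M = 8 × 13 = 104. M₁ = 13, y₁ ≡ 5 mod 8. M₂ = 8, y₂ ≡ 5 mod 13. r = 4×13×5 + 11×8×5 ≡ 76 mod 104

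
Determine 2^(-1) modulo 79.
Since 79 is prime, by Fermat 2^(-1) ≡ 2^{77} ≡ 40 mod 79. Verify: 2 × 40 = 80 ≡ 1 mod 79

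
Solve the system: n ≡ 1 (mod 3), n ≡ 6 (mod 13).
M = 3 × 13 = 39. M₁ = 13, y₁ ≡ 1 (mod 3). M₂ = 3, y₂ ≡ 9 (mod 13). n = 1×13×1 + 6×3×9 ≡ 19 (mod 39)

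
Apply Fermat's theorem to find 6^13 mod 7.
By Fermat: 6^{6} ≡ 1 mod 7. 13 = 2×6 + 1. So 6^{13} ≡ 6^{1} ≡ 6 mod 7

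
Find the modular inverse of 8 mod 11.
Since 11 is prime, by Fermat 8^(-1) ≡ 8^{9} ≡ 7 mod 11. Verify: 8 × 7 = 56 ≡ 1 mod 11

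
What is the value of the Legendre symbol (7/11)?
(7/11) = 7^{5} mod 11 = -1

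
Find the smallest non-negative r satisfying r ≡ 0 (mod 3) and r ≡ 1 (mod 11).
M = 3 × 11 = 33. M₁ = 11, y₁ ≡ 2 (mod 3). M₂ = 3, y₂ ≡ 4 (mod 11). r = 0×11×2 + 1×3×4 ≡ 12 (mod 33)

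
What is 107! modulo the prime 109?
(108)! = (107)! × (108) ≡ -1 (mod 109). So (107)! ≡ -1 × (108)^(-1) ≡ (-1)×(-1) = 1 (mod 109)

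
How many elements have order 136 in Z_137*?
Number of primitive roots mod 137 = φ(p-1) = φ(136) = 64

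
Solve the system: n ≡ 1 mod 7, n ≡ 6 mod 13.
M = 7 × 13 = 91. M₁ = 13, y₁ ≡ 6 mod 7. M₂ = 7, y₂ ≡ 2 mod 13. n = 1×13×6 + 6×7×2 ≡ 71 mod 91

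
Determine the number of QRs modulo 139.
The squaring map on Z_139* is 2-to-1, so there are (138)/2 = 69 QRs.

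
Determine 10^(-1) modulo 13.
Since 13 is prime, by Fermat 10^(-1) ≡ 10^{11} ≡ 4 mod 13. Verify: 10 × 4 = 40 ≡ 1 mod 13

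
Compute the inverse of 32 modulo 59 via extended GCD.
Extended GCD: 32(24) + 59(-13) = 1. So 32^(-1) ≡ 24 mod 59. Verify: 32 × 24 = 768 ≡ 1 mod 59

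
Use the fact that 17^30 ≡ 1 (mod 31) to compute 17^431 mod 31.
By Fermat: 17^{30} ≡ 1 (mod 31). 431 ≡ 11 (mod 30). So 17^{431} ≡ 17^{11} ≡ 22 (mod 31)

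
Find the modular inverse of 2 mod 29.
Since 29 is prime, by Fermat 2^(-1) ≡ 2^{27} ≡ 15 mod 29. Verify: 2 × 15 = 30 ≡ 1 mod 29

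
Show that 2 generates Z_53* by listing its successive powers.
2^1, 2^2, ..., 2^{52} mod 53: [2, 4, 8, 16, 32, 11, 22, 44, 35, 17, 34, 15, 30, 7, 14, 28, 3, 6, 12, 24, 48, 43, 33, 13, 26, 52, 51, 49, 45, 37, 21, 42, 31, 9, 18, 36, 19, 38, 23, 46, 39, 25, 50, 47, 41, 29, 5, 10, 20, 40, 27, 1]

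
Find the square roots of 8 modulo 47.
The square roots of 8 mod 47 are 14 and 33. Verify: 14² = 196 ≡ 8 mod 47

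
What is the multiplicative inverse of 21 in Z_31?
Since 31 is prime, by Fermat 21^(-1) ≡ 21^{29} ≡ 3 mod 31. Verify: 21 × 3 = 63 ≡ 1 mod 31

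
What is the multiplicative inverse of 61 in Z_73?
Since 73 is prime, by Fermat 61^(-1) ≡ 61^{71} ≡ 6 (mod 73). Verify: 61 × 6 = 366 ≡ 1 (mod 73)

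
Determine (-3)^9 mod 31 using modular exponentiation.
By repeated squaring (mod 31): (-3)^{1}≡28, (-3)^{2}≡9, (-3)^{4}≡19, (-3)^{8}≡20. Then (-3)^{9} = (-3)^{8+1} ≡ 20 × 28 ≡ 2 (mod 31)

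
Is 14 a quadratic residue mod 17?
By Euler's criterion: 14^{8} ≡ 16 (mod 17). Since this equals -1 (≡ 16), 14 is not a QR.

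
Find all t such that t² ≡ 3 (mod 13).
The square roots of 3 mod 13 are 9 and 4. Verify: 9² = 81 ≡ 3 (mod 13)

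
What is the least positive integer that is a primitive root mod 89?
g = 3. Powers: [3, 9, 27, 81, 65, 17, 51, 64, 14, ...] generates all 88 non-zero residues.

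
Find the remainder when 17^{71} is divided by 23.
By Fermat: 17^{22} ≡ 1 (mod 23). 71 = 3×22 + 5. So 17^{71} ≡ 17^{5} ≡ 21 (mod 23)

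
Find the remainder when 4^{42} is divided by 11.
By Fermat: 4^{10} ≡ 1 (mod 11). 42 = 4×10 + 2. So 4^{42} ≡ 4^{2} ≡ 5 (mod 11)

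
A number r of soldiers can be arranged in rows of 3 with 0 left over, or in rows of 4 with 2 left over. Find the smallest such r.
M = 3 × 4 = 12. M₁ = 4, y₁ ≡ 1 mod 3. M₂ = 3, y₂ ≡ 3 mod 4. r = 0×4×1 + 2×3×3 ≡ 6 mod 12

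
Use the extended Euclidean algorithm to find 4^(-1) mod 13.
Extended GCD: 4(-3) + 13(1) = 1. So 4^(-1) ≡ -3 ≡ 10 (mod 13). Verify: 4 × 10 = 40 ≡ 1 (mod 13)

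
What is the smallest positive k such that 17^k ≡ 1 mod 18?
Powers of 17 mod 18: 17^1≡17, 17^2≡1. ord_18(17) = 2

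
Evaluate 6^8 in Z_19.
By repeated squaring (mod 19): 6^{1}≡6, 6^{2}≡17, 6^{4}≡4, 6^{8}≡16. So 6^{8} ≡ 16 (mod 19)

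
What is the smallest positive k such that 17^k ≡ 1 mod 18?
Powers of 17 mod 18: 17^1≡17, 17^2≡1. ord_18(17) = 2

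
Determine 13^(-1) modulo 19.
Since 19 is prime, by Fermat 13^(-1) ≡ 13^{17} ≡ 3 (mod 19). Verify: 13 × 3 = 39 ≡ 1 (mod 19)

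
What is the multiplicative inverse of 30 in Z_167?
Since 167 is prime, by Fermat 30^(-1) ≡ 30^{165} ≡ 39 (mod 167). Verify: 30 × 39 = 1170 ≡ 1 (mod 167)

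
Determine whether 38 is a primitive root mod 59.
ord_59(38) divides 58. For each prime q|58: 38^{29}≡58, 38^{2}≡28, none ≡ 1. So 38 has order 58 and is a primitive root mod 59.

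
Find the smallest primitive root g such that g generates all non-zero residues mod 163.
g = 2. For each prime q|162: 2^{81}≡162, 2^{54}≡104, none ≡ 1, so ord_163(2) = 162 and 2 is a primitive root.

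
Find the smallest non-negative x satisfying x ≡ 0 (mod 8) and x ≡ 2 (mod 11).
M = 8 × 11 = 88. M₁ = 11, y₁ ≡ 3 (mod 8). M₂ = 8, y₂ ≡ 7 (mod 11). x = 0×11×3 + 2×8×7 ≡ 24 (mod 88)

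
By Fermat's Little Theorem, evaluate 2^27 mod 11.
By Fermat: 2^{10} ≡ 1 (mod 11). 27 = 2×10 + 7. So 2^{27} ≡ 2^{7} ≡ 7 (mod 11)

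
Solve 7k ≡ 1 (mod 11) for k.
Since 11 is prime, by Fermat 7^(-1) ≡ 7^{9} ≡ 8 (mod 11). Verify: 7 × 8 = 56 ≡ 1 (mod 11)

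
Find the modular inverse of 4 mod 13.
Since 13 is prime, by Fermat 4^(-1) ≡ 4^{11} ≡ 10 (mod 13). Verify: 4 × 10 = 40 ≡ 1 (mod 13)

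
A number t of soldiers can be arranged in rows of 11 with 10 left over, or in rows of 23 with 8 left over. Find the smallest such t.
M = 11 × 23 = 253. M₁ = 23, y₁ ≡ 1 mod 11. M₂ = 11, y₂ ≡ 21 mod 23. t = 10×23×1 + 8×11×21 ≡ 54 mod 253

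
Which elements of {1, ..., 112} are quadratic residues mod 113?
Quadratic residues modulo 113: {1, 2, 4, 7, 8, 9, 11, 13, 14, 15, 16, 18, 22, 25, 26, 28, 30, 31, 32, 36, 41, 44, 49, 50, 51, 52, 53, 56, 57, 60, 61, 62, 63, 64, 69, 72, 77, 81, 82, 83, 85, 87, 88, 91, 95, 97, 98, 99, 100, 102, 104, 105, 106, 109, 111, 112}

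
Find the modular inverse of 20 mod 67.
Since 67 is prime, by Fermat 20^(-1) ≡ 20^{65} ≡ 57 (mod 67). Verify: 20 × 57 = 1140 ≡ 1 (mod 67)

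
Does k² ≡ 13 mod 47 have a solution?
By Euler's criterion: 13^{23} ≡ 46 mod 47. Since this equals -1 (≡ 46), 13 is not a QR.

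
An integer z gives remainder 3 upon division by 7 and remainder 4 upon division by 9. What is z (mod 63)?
M = 7 × 9 = 63. M₁ = 9, y₁ ≡ 4 (mod 7). M₂ = 7, y₂ ≡ 4 (mod 9). z = 3×9×4 + 4×7×4 ≡ 31 (mod 63)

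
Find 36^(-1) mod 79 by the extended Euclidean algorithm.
Extended GCD: 36(11) + 79(-5) = 1. So 36^(-1) ≡ 11 mod 79. Verify: 36 × 11 = 396 ≡ 1 mod 79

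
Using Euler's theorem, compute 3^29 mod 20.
By Euler: 3^{8} ≡ 1 (mod 20) since gcd(3, 20) = 1. 29 = 3×8 + 5. So 3^{29} ≡ 3^{5} ≡ 3 (mod 20)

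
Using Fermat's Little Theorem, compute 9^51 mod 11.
By Fermat: 9^{10} ≡ 1 mod 11. 51 = 5×10 + 1. So 9^{51} ≡ 9^{1} ≡ 9 mod 11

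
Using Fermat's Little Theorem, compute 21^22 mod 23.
By Fermat's Little Theorem, 21^{22} ≡ 1 mod 23 since 23 is prime and gcd(21, 23) = 1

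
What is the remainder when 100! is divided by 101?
By Wilson's theorem, (100)! ≡ -1 ≡ 100 mod 101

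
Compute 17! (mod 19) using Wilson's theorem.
(18)! = (17)! × (18) ≡ -1 (mod 19). So (17)! ≡ -1 × (18)^(-1) ≡ (-1)×(-1) = 1 (mod 19)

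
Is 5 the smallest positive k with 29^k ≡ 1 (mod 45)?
Powers of 29 mod 45: 29^1≡29, 29^2≡31, 29^3≡44, 29^4≡16, 29^5≡14, 29^6≡1. 29^5≡14≢1, so ord ≠ 5. No, the actual order is 6.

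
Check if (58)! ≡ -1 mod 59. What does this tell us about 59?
(58)! mod 59 = 58. Since this equals -1 mod 59, Wilson confirms 59 is prime.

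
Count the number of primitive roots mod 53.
A prime p has φ(p-1) primitive roots; here φ(52) = 24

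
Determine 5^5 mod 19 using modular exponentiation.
By repeated squaring (mod 19): 5^{1}≡5, 5^{2}≡6, 5^{4}≡17. Then 5^{5} = 5^{4+1} ≡ 17 × 5 ≡ 9 (mod 19)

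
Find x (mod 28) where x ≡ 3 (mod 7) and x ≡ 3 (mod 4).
M = 7 × 4 = 28. M₁ = 4, y₁ ≡ 2 (mod 7). M₂ = 7, y₂ ≡ 3 (mod 4). x = 3×4×2 + 3×7×3 ≡ 3 (mod 28)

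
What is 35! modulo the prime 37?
(36)! = (35)! × (36) ≡ -1 (mod 37). So (35)! ≡ -1 × (36)^(-1) ≡ (-1)×(-1) = 1 (mod 37)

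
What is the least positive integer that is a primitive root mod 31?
g = 3. Powers: [3, 9, 27, 19, 26, 16, 17, 20, 29, ...] generates all 30 non-zero residues.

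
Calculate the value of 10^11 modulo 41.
By repeated squaring (mod 41): 10^{1}≡10, 10^{2}≡18, 10^{4}≡37, 10^{8}≡16. Then 10^{11} = 10^{8+2+1} ≡ 16 × 18 × 10 ≡ 10 (mod 41)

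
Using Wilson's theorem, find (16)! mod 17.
By Wilson's theorem, (16)! ≡ -1 ≡ 16 mod 17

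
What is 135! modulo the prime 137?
(136)! = (135)! × (136) ≡ -1 mod 137. So (135)! ≡ -1 × (136)^(-1) ≡ (-1)×(-1) = 1 mod 137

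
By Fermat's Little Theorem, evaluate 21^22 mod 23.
By Fermat's Little Theorem, 21^{22} ≡ 1 mod 23 since 23 is prime and gcd(21, 23) = 1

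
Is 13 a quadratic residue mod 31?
By Euler's criterion: 13^{15} ≡ 30 mod 31. Since this equals -1 (≡ 30), 13 is not a QR.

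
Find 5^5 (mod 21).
By repeated squaring (mod 21): 5^{1}≡5, 5^{2}≡4, 5^{4}≡16. Then 5^{5} = 5^{4+1} ≡ 16 × 5 ≡ 17 (mod 21)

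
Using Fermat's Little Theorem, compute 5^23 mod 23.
By Fermat: 5^{22} ≡ 1 (mod 23). So 5^{23} = 5^{22} · 5^{1} ≡ 5^{1} ≡ 5 (mod 23)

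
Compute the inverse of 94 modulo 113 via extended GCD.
Extended GCD: 94(-6) + 113(5) = 1. So 94^(-1) ≡ -6 ≡ 107 (mod 113). Verify: 94 × 107 = 10058 ≡ 1 (mod 113)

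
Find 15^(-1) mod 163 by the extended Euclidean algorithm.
Extended GCD: 15(-76) + 163(7) = 1. So 15^(-1) ≡ -76 ≡ 87 mod 163. Verify: 15 × 87 = 1305 ≡ 1 mod 163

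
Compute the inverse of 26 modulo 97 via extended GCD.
Extended GCD: 26(-41) + 97(11) = 1. So 26^(-1) ≡ -41 ≡ 56 (mod 97). Verify: 26 × 56 = 1456 ≡ 1 (mod 97)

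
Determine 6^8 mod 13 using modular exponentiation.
By repeated squaring (mod 13): 6^{1}≡6, 6^{2}≡10, 6^{4}≡9, 6^{8}≡3. So 6^{8} ≡ 3 (mod 13)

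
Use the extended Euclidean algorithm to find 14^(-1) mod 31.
Extended GCD: 14(-11) + 31(5) = 1. So 14^(-1) ≡ -11 ≡ 20 (mod 31). Verify: 14 × 20 = 280 ≡ 1 (mod 31)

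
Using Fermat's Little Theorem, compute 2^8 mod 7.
By Fermat: 2^{6} ≡ 1 (mod 7). So 2^{8} = 2^{6} · 2^{2} ≡ 2^{2} ≡ 4 (mod 7)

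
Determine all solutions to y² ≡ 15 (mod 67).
The square roots of 15 mod 67 are 22 and 45. Verify: 22² = 484 ≡ 15 (mod 67)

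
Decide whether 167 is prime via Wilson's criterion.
(166)! mod 167 = 166. Since 166 ≡ -1 (mod 167), 167 is prime.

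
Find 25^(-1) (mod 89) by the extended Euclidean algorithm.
Extended GCD: 25(-32) + 89(9) = 1. So 25^(-1) ≡ -32 ≡ 57 (mod 89). Verify: 25 × 57 = 1425 ≡ 1 (mod 89)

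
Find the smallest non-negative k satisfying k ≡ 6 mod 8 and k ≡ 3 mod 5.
M = 8 × 5 = 40. M₁ = 5, y₁ ≡ 5 mod 8. M₂ = 8, y₂ ≡ 2 mod 5. k = 6×5×5 + 3×8×2 ≡ 38 mod 40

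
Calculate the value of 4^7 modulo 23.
By repeated squaring (mod 23): 4^{1}≡4, 4^{2}≡16, 4^{4}≡3. Then 4^{7} = 4^{4+2+1} ≡ 3 × 16 × 4 ≡ 8 (mod 23)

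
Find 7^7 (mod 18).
By repeated squaring (mod 18): 7^{1}≡7, 7^{2}≡13, 7^{4}≡7. Then 7^{7} = 7^{4+2+1} ≡ 7 × 13 × 7 ≡ 7 (mod 18)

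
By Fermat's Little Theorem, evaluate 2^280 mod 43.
By Fermat: 2^{42} ≡ 1 mod 43. 280 ≡ 28 mod 42. So 2^{280} ≡ 2^{28} ≡ 1 mod 43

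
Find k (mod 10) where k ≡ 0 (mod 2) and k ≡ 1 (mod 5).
M = 2 × 5 = 10. M₁ = 5, y₁ ≡ 1 (mod 2). M₂ = 2, y₂ ≡ 3 (mod 5). k = 0×5×1 + 1×2×3 ≡ 6 (mod 10)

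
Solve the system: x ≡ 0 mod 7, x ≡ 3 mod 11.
M = 7 × 11 = 77. M₁ = 11, y₁ ≡ 2 mod 7. M₂ = 7, y₂ ≡ 8 mod 11. x = 0×11×2 + 3×7×8 ≡ 14 mod 77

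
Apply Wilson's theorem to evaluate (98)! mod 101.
(100)! = (98)! × (99) × (100) ≡ -1 (mod 101). So (98)! ≡ -1 × [(100)(99)]^(-1) ≡ 50 (mod 101)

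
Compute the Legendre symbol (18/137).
(18/137) = 18^{68} mod 137 = 1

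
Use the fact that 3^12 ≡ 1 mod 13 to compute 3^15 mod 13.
By Fermat: 3^{12} ≡ 1 mod 13. So 3^{15} = 3^{12} · 3^{3} ≡ 3^{3} ≡ 1 mod 13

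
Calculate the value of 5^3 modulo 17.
5^{3} = 125 ≡ 6 (mod 17)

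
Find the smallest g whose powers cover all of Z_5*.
g = 2. Powers: [2, 4, 3, 1] generates all 4 non-zero residues.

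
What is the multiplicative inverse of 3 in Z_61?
Since 61 is prime, by Fermat 3^(-1) ≡ 3^{59} ≡ 41 (mod 61). Verify: 3 × 41 = 123 ≡ 1 (mod 61)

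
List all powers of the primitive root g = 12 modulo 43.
12^1, 12^2, ..., 12^{42} mod 43: [12, 15, 8, 10, 34, 21, 37, 14, 39, 38, 26, 11, 3, 36, 2, 24, 30, 16, 20, 25, 42, 31, 28, 35, 33, 9, 22, 6, 29, 4, 5, 17, 32, 40, 7, 41, 19, 13, 27, 23, 18, 1]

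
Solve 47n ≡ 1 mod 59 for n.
Since 59 is prime, by Fermat 47^(-1) ≡ 47^{57} ≡ 54 mod 59. Verify: 47 × 54 = 2538 ≡ 1 mod 59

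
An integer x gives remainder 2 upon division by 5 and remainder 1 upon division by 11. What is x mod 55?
M = 5 × 11 = 55. M₁ = 11, y₁ ≡ 1 mod 5. M₂ = 5, y₂ ≡ 9 mod 11. x = 2×11×1 + 1×5×9 ≡ 12 mod 55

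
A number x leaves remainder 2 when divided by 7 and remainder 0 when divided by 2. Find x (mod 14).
M = 7 × 2 = 14. M₁ = 2, y₁ ≡ 4 (mod 7). M₂ = 7, y₂ ≡ 1 (mod 2). x = 2×2×4 + 0×7×1 ≡ 2 (mod 14)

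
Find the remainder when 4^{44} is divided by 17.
By Fermat: 4^{16} ≡ 1 mod 17. 44 = 2×16 + 12. So 4^{44} ≡ 4^{12} ≡ 1 mod 17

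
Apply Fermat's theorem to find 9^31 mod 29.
By Fermat: 9^{28} ≡ 1 mod 29. So 9^{31} = 9^{28} · 9^{3} ≡ 9^{3} ≡ 4 mod 29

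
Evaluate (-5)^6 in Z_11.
By repeated squaring (mod 11): (-5)^{1}≡6, (-5)^{2}≡3, (-5)^{4}≡9. Then (-5)^{6} = (-5)^{4+2} ≡ 9 × 3 ≡ 5 (mod 11)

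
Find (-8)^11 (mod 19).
By repeated squaring (mod 19): (-8)^{1}≡11, (-8)^{2}≡7, (-8)^{4}≡11, (-8)^{8}≡7. Then (-8)^{11} = (-8)^{8+2+1} ≡ 7 × 7 × 11 ≡ 7 (mod 19)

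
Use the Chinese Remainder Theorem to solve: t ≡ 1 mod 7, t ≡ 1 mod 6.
M = 7 × 6 = 42. M₁ = 6, y₁ ≡ 6 mod 7. M₂ = 7, y₂ ≡ 1 mod 6. t = 1×6×6 + 1×7×1 ≡ 1 mod 42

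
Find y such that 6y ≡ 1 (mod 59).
Since 59 is prime, by Fermat 6^(-1) ≡ 6^{57} ≡ 10 (mod 59). Verify: 6 × 10 = 60 ≡ 1 (mod 59)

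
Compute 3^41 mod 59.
By repeated squaring (mod 59): 3^{1}≡3, 3^{2}≡9, 3^{4}≡22, 3^{8}≡12, 3^{16}≡26, 3^{32}≡27. Then 3^{41} = 3^{32+8+1} ≡ 27 × 12 × 3 ≡ 28 (mod 59)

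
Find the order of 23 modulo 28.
Powers of 23 mod 28: 23^1≡23, 23^2≡25, 23^3≡15, 23^4≡9, 23^5≡11, 23^6≡1. ord_28(23) = 6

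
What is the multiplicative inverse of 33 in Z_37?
Since 37 is prime, by Fermat 33^(-1) ≡ 33^{35} ≡ 9 (mod 37). Verify: 33 × 9 = 297 ≡ 1 (mod 37)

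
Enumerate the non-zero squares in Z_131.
QRs mod 131: {1, 3, 4, 5, 7, 9, 11, 12, 13, 15, 16, 20, 21, 25, 27, 28, 33, 34, 35, 36, 38, 39, 41, 43, 44, 45, 46, 48, 49, 52, 53, 55, 58, 59, 60, 61, 62, 63, 64, 65, 74, 75, 77, 80, 81, 84, 89, 91, 94, 99, 100, 101, 102, 105, 107, 108, 109, 112, 113, 114, 117, 121, 123, 125, 129}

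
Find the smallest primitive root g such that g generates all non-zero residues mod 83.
g = 2. For each prime q|82: 2^{41}≡82, 2^{2}≡4, none ≡ 1, so ord_83(2) = 82 and 2 is a primitive root.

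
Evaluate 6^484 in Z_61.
Using Fermat: 6^{60} ≡ 1 mod 61. 484 ≡ 4 mod 60. So 6^{484} ≡ 6^{4} ≡ 15 mod 61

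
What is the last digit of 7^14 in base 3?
Using Fermat: 7^{2} ≡ 1 mod 3. 14 ≡ 0 mod 2. So 7^{14} ≡ 7^{0} ≡ 1 mod 3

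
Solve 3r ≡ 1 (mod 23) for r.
Since 23 is prime, by Fermat 3^(-1) ≡ 3^{21} ≡ 8 (mod 23). Verify: 3 × 8 = 24 ≡ 1 (mod 23)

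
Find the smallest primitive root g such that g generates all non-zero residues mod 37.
g = 2. For each prime q|36: 2^{18}≡36, 2^{12}≡26, none ≡ 1, so ord_37(2) = 36 and 2 is a primitive root.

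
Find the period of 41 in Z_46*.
Powers of 41 mod 46: 41^1≡41, 41^2≡25, 41^3≡13, 41^4≡27, 41^5≡3, 41^6≡31, 41^7≡29, 41^8≡39, 41^9≡35, 41^10≡9, 41^11≡1. Order = 11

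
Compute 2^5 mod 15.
By repeated squaring (mod 15): 2^{1}≡2, 2^{2}≡4, 2^{4}≡1. Then 2^{5} = 2^{4+1} ≡ 1 × 2 ≡ 2 (mod 15)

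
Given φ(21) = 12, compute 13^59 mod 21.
By Euler: 13^{12} ≡ 1 mod 21 since gcd(13, 21) = 1. 59 = 4×12 + 11. So 13^{59} ≡ 13^{11} ≡ 13 mod 21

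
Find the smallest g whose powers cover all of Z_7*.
g = 3. Powers: [3, 2, 6, 4, 5, 1] generates all 6 non-zero residues.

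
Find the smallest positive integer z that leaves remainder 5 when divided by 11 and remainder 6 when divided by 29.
M = 11 × 29 = 319. M₁ = 29, y₁ ≡ 8 (mod 11). M₂ = 11, y₂ ≡ 8 (mod 29). z = 5×29×8 + 6×11×8 ≡ 93 (mod 319)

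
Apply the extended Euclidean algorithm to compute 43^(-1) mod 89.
Extended GCD: 43(29) + 89(-14) = 1. So 43^(-1) ≡ 29 mod 89. Verify: 43 × 29 = 1247 ≡ 1 mod 89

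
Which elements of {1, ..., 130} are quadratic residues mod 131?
Squares in Z_131*: {1, 3, 4, 5, 7, 9, 11, 12, 13, 15, 16, 20, 21, 25, 27, 28, 33, 34, 35, 36, 38, 39, 41, 43, 44, 45, 46, 48, 49, 52, 53, 55, 58, 59, 60, 61, 62, 63, 64, 65, 74, 75, 77, 80, 81, 84, 89, 91, 94, 99, 100, 101, 102, 105, 107, 108, 109, 112, 113, 114, 117, 121, 123, 125, 129}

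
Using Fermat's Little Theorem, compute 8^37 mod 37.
By Fermat: 8^{36} ≡ 1 (mod 37). So 8^{37} = 8^{36} · 8^{1} ≡ 8^{1} ≡ 8 (mod 37)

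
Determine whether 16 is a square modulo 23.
By Euler's criterion: 16^{11} ≡ 1 mod 23. Since this equals 1, 16 is a QR.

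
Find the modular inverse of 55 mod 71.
Since 71 is prime, by Fermat 55^(-1) ≡ 55^{69} ≡ 31 mod 71. Verify: 55 × 31 = 1705 ≡ 1 mod 71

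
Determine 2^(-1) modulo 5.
Since 5 is prime, by Fermat 2^(-1) ≡ 2^{3} ≡ 3 mod 5. Verify: 2 × 3 = 6 ≡ 1 mod 5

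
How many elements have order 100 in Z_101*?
Number of primitive roots mod 101 = φ(p-1) = φ(100) = 40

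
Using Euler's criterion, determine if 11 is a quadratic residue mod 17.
By Euler's criterion: 11^{8} ≡ 16 (mod 17). Since this equals -1 (≡ 16), 11 is not a QR.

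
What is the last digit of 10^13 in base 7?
Using Fermat: 10^{6} ≡ 1 (mod 7). 13 ≡ 1 (mod 6). So 10^{13} ≡ 10^{1} ≡ 3 (mod 7)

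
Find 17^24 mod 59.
By repeated squaring mod 59: 17^{1}≡17, 17^{2}≡53, 17^{4}≡36, 17^{8}≡57, 17^{16}≡4. Then 17^{24} = 17^{16+8} ≡ 4 × 57 ≡ 51 mod 59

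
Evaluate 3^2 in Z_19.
3^{2} = 9 ≡ 9 (mod 19)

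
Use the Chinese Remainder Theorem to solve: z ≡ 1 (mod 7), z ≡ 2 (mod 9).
M = 7 × 9 = 63. M₁ = 9, y₁ ≡ 4 (mod 7). M₂ = 7, y₂ ≡ 4 (mod 9). z = 1×9×4 + 2×7×4 ≡ 29 (mod 63)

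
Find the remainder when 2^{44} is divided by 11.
By Fermat: 2^{10} ≡ 1 mod 11. 44 = 4×10 + 4. So 2^{44} ≡ 2^{4} ≡ 5 mod 11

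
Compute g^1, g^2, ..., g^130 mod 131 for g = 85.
85^1, 85^2, ..., 85^{130} mod 131: [85, 20, 128, 7, 71, 9, 110, 49, 104, 63, 115, 81, 73, 48, 19, 43, 118, 74, 2, 39, 40, 125, 14, 11, 18, 89, 98, 77, 126, 99, 31, 15, 96, 38, 86, 105, 17, 4, 78, 80, 119, 28, 22, 36, 47, 65, 23, 121, 67, 62, 30, 61, 76, 41, 79, 34, 8, 25, 29, 107, 56, 44, 72, 94, 130, 46, 111, 3, 124, 60, 122, 21, 82, 27, 68, 16, 50, 58, 83, 112, 88, 13, 57, 129, 92, 91, 6, 117, 120, 113, 42, 33, 54, 5, 32, 100, 116, 35, 93, 45, 26, 114, 127, 53, 51, 12, 103, 109, 95, 84, 66, 108, 10, 64, 69, 101, 70, 55, 90, 52, 97, 123, 106, 102, 24, 75, 87, 59, 37, 1]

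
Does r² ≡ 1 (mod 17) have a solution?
By Euler's criterion: 1^{8} ≡ 1 (mod 17). Since this equals 1, 1 is a QR.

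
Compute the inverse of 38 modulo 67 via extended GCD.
Extended GCD: 38(30) + 67(-17) = 1. So 38^(-1) ≡ 30 mod 67. Verify: 38 × 30 = 1140 ≡ 1 mod 67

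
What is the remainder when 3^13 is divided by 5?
Using Fermat: 3^{4} ≡ 1 (mod 5). 13 ≡ 1 (mod 4). So 3^{13} ≡ 3^{1} ≡ 3 (mod 5)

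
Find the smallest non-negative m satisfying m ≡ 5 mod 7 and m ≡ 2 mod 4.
M = 7 × 4 = 28. M₁ = 4, y₁ ≡ 2 mod 7. M₂ = 7, y₂ ≡ 3 mod 4. m = 5×4×2 + 2×7×3 ≡ 26 mod 28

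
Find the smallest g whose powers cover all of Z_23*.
g = 5. For each prime q|22: 5^{11}≡22, 5^{2}≡2, none ≡ 1, so ord_23(5) = 22 and 5 is a primitive root.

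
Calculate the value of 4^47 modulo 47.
Using Fermat: 4^{46} ≡ 1 mod 47. 47 ≡ 1 mod 46. So 4^{47} ≡ 4^{1} ≡ 4 mod 47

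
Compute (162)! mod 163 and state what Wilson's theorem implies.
(162)! mod 163 = 162. Since this equals -1 mod 163, Wilson confirms 163 is prime.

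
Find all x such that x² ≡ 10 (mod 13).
The square roots of 10 mod 13 are 7 and 6. Verify: 7² = 49 ≡ 10 (mod 13)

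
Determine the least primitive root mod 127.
g = 3. For each prime q|126: 3^{63}≡126, 3^{42}≡107, 3^{18}≡4, none ≡ 1, so ord_127(3) = 126 and 3 is a primitive root.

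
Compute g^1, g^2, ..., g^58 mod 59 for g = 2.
2^1, 2^2, ..., 2^{58} mod 59: [2, 4, 8, 16, 32, 5, 10, 20, 40, 21, 42, 25, 50, 41, 23, 46, 33, 7, 14, 28, 56, 53, 47, 35, 11, 22, 44, 29, 58, 57, 55, 51, 43, 27, 54, 49, 39, 19, 38, 17, 34, 9, 18, 36, 13, 26, 52, 45, 31, 3, 6, 12, 24, 48, 37, 15, 30, 1]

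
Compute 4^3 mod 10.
4^{3} = 64 ≡ 4 mod 10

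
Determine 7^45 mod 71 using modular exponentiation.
By repeated squaring (mod 71): 7^{1}≡7, 7^{2}≡49, 7^{4}≡58, 7^{8}≡27, 7^{16}≡19, 7^{32}≡6. Then 7^{45} = 7^{32+8+4+1} ≡ 6 × 27 × 58 × 7 ≡ 26 (mod 71)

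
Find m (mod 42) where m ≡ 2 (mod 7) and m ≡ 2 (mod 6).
M = 7 × 6 = 42. M₁ = 6, y₁ ≡ 6 (mod 7). M₂ = 7, y₂ ≡ 1 (mod 6). m = 2×6×6 + 2×7×1 ≡ 2 (mod 42)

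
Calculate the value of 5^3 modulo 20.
5^{3} = 125 ≡ 5 (mod 20)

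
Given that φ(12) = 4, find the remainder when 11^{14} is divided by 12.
By Euler: 11^{4} ≡ 1 mod 12 since gcd(11, 12) = 1. 14 = 3×4 + 2. So 11^{14} ≡ 11^{2} ≡ 1 mod 12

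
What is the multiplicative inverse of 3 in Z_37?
Since 37 is prime, by Fermat 3^(-1) ≡ 3^{35} ≡ 25 mod 37. Verify: 3 × 25 = 75 ≡ 1 mod 37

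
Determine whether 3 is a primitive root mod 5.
ord_5(3) divides 4. For each prime q|4: 3^{2}≡4, none ≡ 1. So 3 has order 4 and is a primitive root mod 5.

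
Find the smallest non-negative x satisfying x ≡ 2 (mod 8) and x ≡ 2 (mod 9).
M = 8 × 9 = 72. M₁ = 9, y₁ ≡ 1 (mod 8). M₂ = 8, y₂ ≡ 8 (mod 9). x = 2×9×1 + 2×8×8 ≡ 2 (mod 72)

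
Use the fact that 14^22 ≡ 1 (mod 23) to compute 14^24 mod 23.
By Fermat: 14^{22} ≡ 1 (mod 23). So 14^{24} = 14^{22} · 14^{2} ≡ 14^{2} ≡ 12 (mod 23)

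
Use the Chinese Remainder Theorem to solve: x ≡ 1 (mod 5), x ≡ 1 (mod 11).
M = 5 × 11 = 55. M₁ = 11, y₁ ≡ 1 (mod 5). M₂ = 5, y₂ ≡ 9 (mod 11). x = 1×11×1 + 1×5×9 ≡ 1 (mod 55)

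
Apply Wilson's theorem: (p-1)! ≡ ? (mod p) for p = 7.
By Wilson's theorem, (6)! ≡ -1 ≡ 6 mod 7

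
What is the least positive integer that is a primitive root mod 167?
g = 5. For each prime q|166: 5^{83}≡166, 5^{2}≡25, none ≡ 1, so ord_167(5) = 166 and 5 is a primitive root.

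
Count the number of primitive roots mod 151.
Number of primitive roots mod 151 = φ(p-1) = φ(150) = 40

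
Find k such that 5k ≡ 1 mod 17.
Since 17 is prime, by Fermat 5^(-1) ≡ 5^{15} ≡ 7 mod 17. Verify: 5 × 7 = 35 ≡ 1 mod 17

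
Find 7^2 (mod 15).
7^{2} = 49 ≡ 4 (mod 15)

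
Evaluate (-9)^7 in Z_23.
By repeated squaring mod 23: (-9)^{1}≡14, (-9)^{2}≡12, (-9)^{4}≡6. Then (-9)^{7} = (-9)^{4+2+1} ≡ 6 × 12 × 14 ≡ 19 mod 23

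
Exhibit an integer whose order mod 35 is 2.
6 has order 2 mod 35 since 6^{2} ≡ 1 mod 35 and no smaller power works.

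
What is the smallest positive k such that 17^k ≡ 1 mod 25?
Powers of 17 mod 25: 17^1≡17, 17^2≡14, 17^3≡13, 17^4≡21, 17^5≡7, 17^6≡19, 17^7≡23, 17^8≡16, 17^9≡22, 17^10≡24, 17^11≡8, 17^12≡11, 17^13≡12, 17^14≡4, 17^15≡18, 17^16≡6, 17^17≡2, 17^18≡9, 17^19≡3, 17^20≡1. Order = 20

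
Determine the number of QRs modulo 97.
For prime 97, there are (p-1)/2 = (97-1)/2 = 48 quadratic residues (excluding 0).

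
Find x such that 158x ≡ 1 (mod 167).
Since 167 is prime, by Fermat 158^(-1) ≡ 158^{165} ≡ 37 (mod 167). Verify: 158 × 37 = 5846 ≡ 1 (mod 167)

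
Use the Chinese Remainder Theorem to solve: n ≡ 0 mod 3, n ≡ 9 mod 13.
M = 3 × 13 = 39. M₁ = 13, y₁ ≡ 1 mod 3. M₂ = 3, y₂ ≡ 9 mod 13. n = 0×13×1 + 9×3×9 ≡ 9 mod 39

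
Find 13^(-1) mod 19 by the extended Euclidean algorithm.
Extended GCD: 13(3) + 19(-2) = 1. So 13^(-1) ≡ 3 mod 19. Verify: 13 × 3 = 39 ≡ 1 mod 19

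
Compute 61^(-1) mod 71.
Since 71 is prime, by Fermat 61^(-1) ≡ 61^{69} ≡ 7 mod 71. Verify: 61 × 7 = 427 ≡ 1 mod 71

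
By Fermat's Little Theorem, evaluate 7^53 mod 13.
By Fermat: 7^{12} ≡ 1 (mod 13). 53 = 4×12 + 5. So 7^{53} ≡ 7^{5} ≡ 11 (mod 13)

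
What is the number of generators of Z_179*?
Number of primitive roots mod 179 = φ(p-1) = φ(178) = 88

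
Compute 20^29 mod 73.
By repeated squaring mod 73: 20^{1}≡20, 20^{2}≡35, 20^{4}≡57, 20^{8}≡37, 20^{16}≡55. Then 20^{29} = 20^{16+8+4+1} ≡ 55 × 37 × 57 × 20 ≡ 33 mod 73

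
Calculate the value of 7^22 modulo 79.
By repeated squaring (mod 79): 7^{1}≡7, 7^{2}≡49, 7^{4}≡31, 7^{8}≡13, 7^{16}≡11. Then 7^{22} = 7^{16+4+2} ≡ 11 × 31 × 49 ≡ 40 (mod 79)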